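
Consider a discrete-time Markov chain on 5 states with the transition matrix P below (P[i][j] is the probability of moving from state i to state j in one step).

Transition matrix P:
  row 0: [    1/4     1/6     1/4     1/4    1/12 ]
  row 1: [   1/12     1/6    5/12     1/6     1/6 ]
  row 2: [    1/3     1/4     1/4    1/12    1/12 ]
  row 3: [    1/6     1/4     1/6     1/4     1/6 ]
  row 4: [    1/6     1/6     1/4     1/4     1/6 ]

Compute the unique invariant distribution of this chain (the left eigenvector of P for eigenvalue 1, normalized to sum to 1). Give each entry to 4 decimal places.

π = [0.2120, 0.2047, 0.2684, 0.1882, 0.1266]

Balance equations π_j = Σ_i π_i·P[i][j]:
  π_0 = 1/4·π_0 + 1/12·π_1 + 1/3·π_2 + 1/6·π_3 + 1/6·π_4
  π_1 = 1/6·π_0 + 1/6·π_1 + 1/4·π_2 + 1/4·π_3 + 1/6·π_4
  π_2 = 1/4·π_0 + 5/12·π_1 + 1/4·π_2 + 1/6·π_3 + 1/4·π_4
  π_3 = 1/4·π_0 + 1/6·π_1 + 1/12·π_2 + 1/4·π_3 + 1/4·π_4
  normalize: π_0 + π_1 + π_2 + π_3 + π_4 = 1
Solving the linear system gives exactly π = [3953/18645, 347/1695, 91/339, 319/1695, 787/6215].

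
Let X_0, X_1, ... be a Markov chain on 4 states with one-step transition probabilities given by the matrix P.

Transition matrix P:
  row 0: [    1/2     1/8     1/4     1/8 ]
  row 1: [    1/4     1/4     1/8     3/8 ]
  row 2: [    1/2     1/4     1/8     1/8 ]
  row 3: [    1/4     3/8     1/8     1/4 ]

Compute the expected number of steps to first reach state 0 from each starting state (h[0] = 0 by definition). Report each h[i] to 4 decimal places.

First-step conditioning: h[0] = 0; for i ≠ 0, h[i] = 1 + Σ_k P[i][k]·h[k].
  h[1] = 1 + 1/4·h[1] + 1/8·h[2] + 3/8·h[3]
  h[2] = 1 + 1/4·h[1] + 1/8·h[2] + 1/8·h[3]
  h[3] = 1 + 3/8·h[1] + 1/8·h[2] + 1/4·h[3]
Solving the 3×3 linear system over states ≠ 0 gives exactly h = [0, 32/9, 8/3, 32/9] (h[0] = 0 is the target).

h = [0.0000, 3.5556, 2.6667, 3.5556]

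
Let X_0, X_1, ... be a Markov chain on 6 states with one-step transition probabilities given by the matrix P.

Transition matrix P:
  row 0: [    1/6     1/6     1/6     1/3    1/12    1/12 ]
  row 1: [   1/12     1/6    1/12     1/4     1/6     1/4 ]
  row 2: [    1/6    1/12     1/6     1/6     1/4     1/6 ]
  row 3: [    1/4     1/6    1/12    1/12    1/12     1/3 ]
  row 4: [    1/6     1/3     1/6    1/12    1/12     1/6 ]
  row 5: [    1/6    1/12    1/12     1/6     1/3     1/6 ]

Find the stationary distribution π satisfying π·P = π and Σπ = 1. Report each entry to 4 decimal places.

π = [0.1676, 0.1680, 0.1213, 0.1797, 0.1667, 0.1966]

Balance equations π_j = Σ_i π_i·P[i][j]:
  π_0 = 1/6·π_0 + 1/12·π_1 + 1/6·π_2 + 1/4·π_3 + 1/6·π_4 + 1/6·π_5
  π_1 = 1/6·π_0 + 1/6·π_1 + 1/12·π_2 + 1/6·π_3 + 1/3·π_4 + 1/12·π_5
  π_2 = 1/6·π_0 + 1/12·π_1 + 1/6·π_2 + 1/12·π_3 + 1/6·π_4 + 1/12·π_5
  π_3 = 1/3·π_0 + 1/4·π_1 + 1/6·π_2 + 1/12·π_3 + 1/12·π_4 + 1/6·π_5
  π_4 = 1/12·π_0 + 1/6·π_1 + 1/4·π_2 + 1/12·π_3 + 1/12·π_4 + 1/3·π_5
  normalize: π_0 + π_1 + π_2 + π_3 + π_4 + π_5 = 1
Solving the linear system gives exactly π = [48023/286451, 48111/286451, 34748/286451, 51485/286451, 47754/286451, 56330/286451].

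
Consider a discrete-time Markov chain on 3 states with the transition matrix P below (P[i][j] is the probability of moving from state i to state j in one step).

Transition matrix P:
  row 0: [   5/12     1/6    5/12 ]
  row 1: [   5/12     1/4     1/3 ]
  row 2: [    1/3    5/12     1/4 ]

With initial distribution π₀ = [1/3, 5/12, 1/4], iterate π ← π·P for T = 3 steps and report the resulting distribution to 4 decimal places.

π = [0.3885, 0.2740, 0.3375]

t=0: π = [0.3333, 0.4167, 0.2500]
t=1: π = [0.3958, 0.2639, 0.3403]
t=2: π = [0.3883, 0.2737, 0.3380]
t=3: π = [0.3885, 0.2740, 0.3375]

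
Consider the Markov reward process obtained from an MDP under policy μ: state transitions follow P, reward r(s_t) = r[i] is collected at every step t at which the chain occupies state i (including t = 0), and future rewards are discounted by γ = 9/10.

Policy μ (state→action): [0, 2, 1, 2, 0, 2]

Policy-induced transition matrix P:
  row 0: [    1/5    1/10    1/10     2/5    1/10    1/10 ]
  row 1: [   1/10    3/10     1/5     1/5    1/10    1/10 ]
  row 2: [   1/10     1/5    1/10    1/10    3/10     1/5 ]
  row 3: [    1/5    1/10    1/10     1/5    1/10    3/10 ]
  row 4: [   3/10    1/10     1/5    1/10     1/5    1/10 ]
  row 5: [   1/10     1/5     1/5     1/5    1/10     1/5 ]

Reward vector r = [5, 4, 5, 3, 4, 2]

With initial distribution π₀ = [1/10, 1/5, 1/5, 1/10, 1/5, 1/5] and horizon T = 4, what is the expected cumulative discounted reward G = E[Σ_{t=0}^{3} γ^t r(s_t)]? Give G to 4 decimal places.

t=0: π = [0.1000, 0.2000, 0.2000, 0.1000, 0.2000, 0.2000], E[r] = 3.8000, γ^t·E[r] = 3.800000, running G = 3.800000
t=1: π = [0.1600, 0.1800, 0.1600, 0.1800, 0.1600, 0.1600], E[r] = 3.8200, γ^t·E[r] = 3.438000, running G = 7.238000
t=2: π = [0.1660, 0.1680, 0.1500, 0.2000, 0.1480, 0.1680], E[r] = 3.7800, γ^t·E[r] = 3.061800, running G = 10.299800
t=3: π = [0.1662, 0.1654, 0.1484, 0.2034, 0.1448, 0.1718], E[r] = 3.7676, γ^t·E[r] = 2.746580, running G = 13.046380

G = 13.0464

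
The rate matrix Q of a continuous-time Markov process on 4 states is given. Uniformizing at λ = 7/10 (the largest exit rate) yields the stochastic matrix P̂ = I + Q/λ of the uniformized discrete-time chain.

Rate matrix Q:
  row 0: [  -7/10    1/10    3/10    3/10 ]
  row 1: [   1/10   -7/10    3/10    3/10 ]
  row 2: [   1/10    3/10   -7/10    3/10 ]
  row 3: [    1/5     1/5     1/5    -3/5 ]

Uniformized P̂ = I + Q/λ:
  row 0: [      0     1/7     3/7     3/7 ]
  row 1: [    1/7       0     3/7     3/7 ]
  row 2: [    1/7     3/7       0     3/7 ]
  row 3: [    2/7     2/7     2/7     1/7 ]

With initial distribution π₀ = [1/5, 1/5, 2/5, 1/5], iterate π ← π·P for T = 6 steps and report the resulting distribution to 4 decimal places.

t=0: π = [0.2000, 0.2000, 0.4000, 0.2000]
t=1: π = [0.1429, 0.2571, 0.2286, 0.3714]
t=2: π = [0.1755, 0.2245, 0.2776, 0.3224]
t=3: π = [0.1638, 0.2362, 0.2636, 0.3364]
t=4: π = [0.1675, 0.2325, 0.2676, 0.3324]
t=5: π = [0.1664, 0.2336, 0.2664, 0.3336]
t=6: π = [0.1667, 0.2333, 0.2667, 0.3333]

π = [0.1667, 0.2333, 0.2667, 0.3333]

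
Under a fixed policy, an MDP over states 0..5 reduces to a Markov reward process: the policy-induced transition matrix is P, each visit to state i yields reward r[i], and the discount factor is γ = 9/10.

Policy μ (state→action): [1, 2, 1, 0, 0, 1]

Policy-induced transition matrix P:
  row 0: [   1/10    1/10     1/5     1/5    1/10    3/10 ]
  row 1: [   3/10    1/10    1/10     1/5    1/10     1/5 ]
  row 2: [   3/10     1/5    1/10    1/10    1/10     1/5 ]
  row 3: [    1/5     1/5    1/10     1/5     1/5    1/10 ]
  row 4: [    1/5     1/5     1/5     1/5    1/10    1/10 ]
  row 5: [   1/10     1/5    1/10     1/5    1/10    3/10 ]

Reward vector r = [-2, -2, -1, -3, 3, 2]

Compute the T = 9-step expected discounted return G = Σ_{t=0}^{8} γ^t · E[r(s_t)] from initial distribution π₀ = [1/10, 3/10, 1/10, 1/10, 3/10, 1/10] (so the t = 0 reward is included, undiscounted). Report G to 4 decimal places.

t=0: π = [0.1000, 0.3000, 0.1000, 0.1000, 0.3000, 0.1000], E[r] = -0.1000, γ^t·E[r] = -0.100000, running G = -0.100000
t=1: π = [0.2200, 0.1600, 0.1400, 0.1900, 0.1100, 0.1800], E[r] = -0.7800, γ^t·E[r] = -0.702000, running G = -0.802000
t=2: π = [0.1900, 0.1620, 0.1330, 0.1860, 0.1190, 0.2100], E[r] = -0.6180, γ^t·E[r] = -0.500580, running G = -1.302580
t=3: π = [0.1895, 0.1648, 0.1309, 0.1867, 0.1186, 0.2095], E[r] = -0.6248, γ^t·E[r] = -0.455479, running G = -1.758059
t=4: π = [0.1897, 0.1646, 0.1308, 0.1869, 0.1187, 0.2094], E[r] = -0.6253, γ^t·E[r] = -0.410240, running G = -2.168299
t=5: π = [0.1896, 0.1646, 0.1308, 0.1869, 0.1187, 0.2093], E[r] = -0.6252, γ^t·E[r] = -0.369202, running G = -2.537500
t=6: π = [0.1896, 0.1646, 0.1308, 0.1869, 0.1187, 0.2093], E[r] = -0.6253, γ^t·E[r] = -0.332298, running G = -2.869798
t=7: π = [0.1896, 0.1646, 0.1308, 0.1869, 0.1187, 0.2093], E[r] = -0.6253, γ^t·E[r] = -0.299068, running G = -3.168866
t=8: π = [0.1896, 0.1646, 0.1308, 0.1869, 0.1187, 0.2093], E[r] = -0.6253, γ^t·E[r] = -0.269161, running G = -3.438027

G = -3.4380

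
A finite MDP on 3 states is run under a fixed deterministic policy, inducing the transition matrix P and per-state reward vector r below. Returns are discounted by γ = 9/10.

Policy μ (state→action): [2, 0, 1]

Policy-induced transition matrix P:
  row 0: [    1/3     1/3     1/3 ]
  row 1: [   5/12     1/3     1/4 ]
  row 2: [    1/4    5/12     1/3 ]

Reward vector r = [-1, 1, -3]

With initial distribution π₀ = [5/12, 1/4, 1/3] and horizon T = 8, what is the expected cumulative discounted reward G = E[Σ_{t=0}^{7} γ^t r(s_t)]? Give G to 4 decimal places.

t=0: π = [0.4167, 0.2500, 0.3333], E[r] = -1.1667, γ^t·E[r] = -1.166667, running G = -1.166667
t=1: π = [0.3264, 0.3611, 0.3125], E[r] = -0.9028, γ^t·E[r] = -0.812500, running G = -1.979167
t=2: π = [0.3374, 0.3594, 0.3032], E[r] = -0.8877, γ^t·E[r] = -0.719063, running G = -2.698229
t=3: π = [0.3380, 0.3586, 0.3034], E[r] = -0.8896, γ^t·E[r] = -0.648492, running G = -3.346721
t=4: π = [0.3379, 0.3586, 0.3034], E[r] = -0.8897, γ^t·E[r] = -0.583712, running G = -3.930433
t=5: π = [0.3379, 0.3586, 0.3034], E[r] = -0.8897, γ^t·E[r] = -0.525333, running G = -4.455766
t=6: π = [0.3379, 0.3586, 0.3034], E[r] = -0.8897, γ^t·E[r] = -0.472799, running G = -4.928565
t=7: π = [0.3379, 0.3586, 0.3034], E[r] = -0.8897, γ^t·E[r] = -0.425519, running G = -5.354084

G = -5.3541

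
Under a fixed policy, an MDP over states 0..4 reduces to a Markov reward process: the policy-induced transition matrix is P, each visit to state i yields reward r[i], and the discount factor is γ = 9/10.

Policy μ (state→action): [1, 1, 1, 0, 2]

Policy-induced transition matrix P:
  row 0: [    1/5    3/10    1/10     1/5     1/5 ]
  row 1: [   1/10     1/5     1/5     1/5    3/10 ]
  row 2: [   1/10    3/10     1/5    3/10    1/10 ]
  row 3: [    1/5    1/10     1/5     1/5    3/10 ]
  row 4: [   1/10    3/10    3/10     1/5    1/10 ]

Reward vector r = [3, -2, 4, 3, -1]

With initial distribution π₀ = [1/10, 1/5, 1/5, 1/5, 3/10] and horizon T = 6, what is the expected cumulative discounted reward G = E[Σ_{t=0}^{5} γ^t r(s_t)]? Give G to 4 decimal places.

G = 5.5516

t=0: π = [0.1000, 0.2000, 0.2000, 0.2000, 0.3000], E[r] = 1.0000, γ^t·E[r] = 1.000000, running G = 1.000000
t=1: π = [0.1300, 0.2400, 0.2200, 0.2200, 0.1900], E[r] = 1.2600, γ^t·E[r] = 1.134000, running G = 2.134000
t=2: π = [0.1350, 0.2320, 0.2060, 0.2220, 0.2050], E[r] = 1.2260, γ^t·E[r] = 0.993060, running G = 3.127060
t=3: π = [0.1357, 0.2324, 0.2070, 0.2206, 0.2043], E[r] = 1.2278, γ^t·E[r] = 0.895066, running G = 4.022126
t=4: π = [0.1356, 0.2326, 0.2069, 0.2207, 0.2042], E[r] = 1.2270, γ^t·E[r] = 0.805022, running G = 4.827148
t=5: π = [0.1356, 0.2326, 0.2069, 0.2207, 0.2042], E[r] = 1.2270, γ^t·E[r] = 0.724502, running G = 5.551649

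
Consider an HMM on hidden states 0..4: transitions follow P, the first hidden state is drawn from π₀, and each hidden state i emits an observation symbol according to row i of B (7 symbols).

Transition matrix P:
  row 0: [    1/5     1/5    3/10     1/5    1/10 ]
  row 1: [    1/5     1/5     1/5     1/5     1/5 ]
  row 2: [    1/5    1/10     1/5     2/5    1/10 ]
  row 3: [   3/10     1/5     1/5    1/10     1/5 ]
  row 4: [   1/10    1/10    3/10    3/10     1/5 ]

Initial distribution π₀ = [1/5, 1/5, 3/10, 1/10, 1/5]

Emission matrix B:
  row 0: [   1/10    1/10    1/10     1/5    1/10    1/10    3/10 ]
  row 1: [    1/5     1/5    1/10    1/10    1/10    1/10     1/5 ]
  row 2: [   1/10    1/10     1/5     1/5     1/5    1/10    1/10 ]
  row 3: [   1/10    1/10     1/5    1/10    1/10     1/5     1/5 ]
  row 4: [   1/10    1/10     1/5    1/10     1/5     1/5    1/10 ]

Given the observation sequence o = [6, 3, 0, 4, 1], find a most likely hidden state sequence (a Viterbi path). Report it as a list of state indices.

t=0: δ = [6.000e-02, 4.000e-02, 3.000e-02, 2.000e-02, 2.000e-02]  (obs o_0=6)
t=1: δ = [2.400e-03, 1.200e-03, 3.600e-03, 1.200e-03, 8.000e-04]  ψ = [0, 0, 0, 0, 1]  (obs o_1=3)
t=2: δ = [7.200e-05, 9.600e-05, 7.200e-05, 1.440e-04, 3.600e-05]  ψ = [2, 0, 0, 2, 2]  (obs o_2=0)
t=3: δ = [4.320e-06, 2.880e-06, 5.760e-06, 2.880e-06, 5.760e-06]  ψ = [3, 3, 3, 2, 3]  (obs o_3=4)
t=4: δ = [1.152e-07, 1.728e-07, 1.728e-07, 2.304e-07, 1.152e-07]  ψ = [2, 0, 4, 2, 4]  (obs o_4=1)
backtrack: best end state = 3; path = [0, 2, 3, 2, 3]

path = [0, 2, 3, 2, 3]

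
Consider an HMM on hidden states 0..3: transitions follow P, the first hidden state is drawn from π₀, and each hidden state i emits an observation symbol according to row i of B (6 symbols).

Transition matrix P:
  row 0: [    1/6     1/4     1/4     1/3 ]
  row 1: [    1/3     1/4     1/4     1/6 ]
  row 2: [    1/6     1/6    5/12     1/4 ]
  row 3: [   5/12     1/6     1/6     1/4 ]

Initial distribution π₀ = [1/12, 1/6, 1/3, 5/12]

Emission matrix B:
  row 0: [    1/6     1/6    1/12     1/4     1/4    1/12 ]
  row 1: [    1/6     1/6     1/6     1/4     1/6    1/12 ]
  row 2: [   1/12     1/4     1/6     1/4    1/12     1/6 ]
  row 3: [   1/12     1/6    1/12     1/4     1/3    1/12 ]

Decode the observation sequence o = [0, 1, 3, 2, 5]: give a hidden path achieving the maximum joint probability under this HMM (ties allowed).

path = [2, 2, 2, 2, 2]

t=0: δ = [1.389e-02, 2.778e-02, 2.778e-02, 3.472e-02]  (obs o_0=0)
t=1: δ = [2.411e-03, 1.157e-03, 2.894e-03, 1.447e-03]  ψ = [3, 1, 2, 3]  (obs o_1=1)
t=2: δ = [1.507e-04, 1.507e-04, 3.014e-04, 2.009e-04]  ψ = [3, 0, 2, 0]  (obs o_2=3)
t=3: δ = [6.977e-06, 8.372e-06, 2.093e-05, 6.279e-06]  ψ = [3, 2, 2, 2]  (obs o_3=2)
t=4: δ = [2.907e-07, 2.907e-07, 1.454e-06, 4.361e-07]  ψ = [2, 2, 2, 2]  (obs o_4=5)
backtrack: best end state = 2; path = [2, 2, 2, 2, 2]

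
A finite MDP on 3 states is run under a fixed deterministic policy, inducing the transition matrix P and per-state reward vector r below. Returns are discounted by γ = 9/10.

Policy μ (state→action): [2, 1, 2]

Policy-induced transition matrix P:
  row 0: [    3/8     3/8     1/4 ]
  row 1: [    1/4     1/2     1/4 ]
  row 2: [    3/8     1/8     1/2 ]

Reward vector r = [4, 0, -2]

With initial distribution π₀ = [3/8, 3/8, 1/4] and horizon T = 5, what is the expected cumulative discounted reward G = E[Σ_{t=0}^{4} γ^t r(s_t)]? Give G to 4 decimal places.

t=0: π = [0.3750, 0.3750, 0.2500], E[r] = 1.0000, γ^t·E[r] = 1.000000, running G = 1.000000
t=1: π = [0.3281, 0.3594, 0.3125], E[r] = 0.6875, γ^t·E[r] = 0.618750, running G = 1.618750
t=2: π = [0.3301, 0.3418, 0.3281], E[r] = 0.6641, γ^t·E[r] = 0.537891, running G = 2.156641
t=3: π = [0.3323, 0.3357, 0.3320], E[r] = 0.6650, γ^t·E[r] = 0.484813, running G = 2.641454
t=4: π = [0.3330, 0.3340, 0.3330], E[r] = 0.6661, γ^t·E[r] = 0.437053, running G = 3.078507

G = 3.0785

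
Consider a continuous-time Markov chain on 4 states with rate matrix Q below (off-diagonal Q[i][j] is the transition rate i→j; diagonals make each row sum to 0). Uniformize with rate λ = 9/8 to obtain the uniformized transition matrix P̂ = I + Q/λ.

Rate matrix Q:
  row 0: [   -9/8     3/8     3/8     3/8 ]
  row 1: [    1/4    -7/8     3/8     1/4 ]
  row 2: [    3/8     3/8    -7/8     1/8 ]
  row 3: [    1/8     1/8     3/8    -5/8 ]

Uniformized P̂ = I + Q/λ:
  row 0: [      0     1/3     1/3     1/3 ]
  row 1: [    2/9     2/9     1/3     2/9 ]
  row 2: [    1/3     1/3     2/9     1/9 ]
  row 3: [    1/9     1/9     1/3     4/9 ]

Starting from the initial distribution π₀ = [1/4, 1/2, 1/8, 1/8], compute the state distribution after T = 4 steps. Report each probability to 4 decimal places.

t=0: π = [0.2500, 0.5000, 0.1250, 0.1250]
t=1: π = [0.1667, 0.2500, 0.3194, 0.2639]
t=2: π = [0.1914, 0.2469, 0.2978, 0.2639]
t=3: π = [0.1835, 0.2473, 0.3002, 0.2690]
t=4: π = [0.1849, 0.2461, 0.3000, 0.2690]

π = [0.1849, 0.2461, 0.3000, 0.2690]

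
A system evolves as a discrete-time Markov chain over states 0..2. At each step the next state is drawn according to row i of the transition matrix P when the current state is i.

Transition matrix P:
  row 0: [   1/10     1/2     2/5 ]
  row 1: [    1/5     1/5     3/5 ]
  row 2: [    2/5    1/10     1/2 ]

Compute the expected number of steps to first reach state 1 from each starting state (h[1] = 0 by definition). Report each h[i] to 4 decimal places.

First-step conditioning: h[1] = 0; for i ≠ 1, h[i] = 1 + Σ_k P[i][k]·h[k].
  h[0] = 1 + 1/10·h[0] + 2/5·h[2]
  h[2] = 1 + 2/5·h[0] + 1/2·h[2]
Solving the 2×2 linear system over states ≠ 1 gives exactly h = [90/29, 0, 130/29] (h[1] = 0 is the target).

h = [3.1034, 0.0000, 4.4828]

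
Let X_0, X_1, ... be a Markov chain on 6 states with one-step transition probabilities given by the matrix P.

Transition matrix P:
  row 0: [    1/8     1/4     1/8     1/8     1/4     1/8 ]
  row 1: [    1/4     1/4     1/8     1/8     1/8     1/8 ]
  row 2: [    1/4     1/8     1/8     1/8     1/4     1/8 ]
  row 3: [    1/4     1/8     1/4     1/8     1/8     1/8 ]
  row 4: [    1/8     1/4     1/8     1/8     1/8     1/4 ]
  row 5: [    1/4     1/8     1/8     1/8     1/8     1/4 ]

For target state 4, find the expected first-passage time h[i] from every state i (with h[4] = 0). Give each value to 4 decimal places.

h = [5.2178, 5.8701, 5.1363, 5.7783, 0.0000, 5.8701]

First-step conditioning: h[4] = 0; for i ≠ 4, h[i] = 1 + Σ_k P[i][k]·h[k].
  h[0] = 1 + 1/8·h[0] + 1/4·h[1] + 1/8·h[2] + 1/8·h[3] + 1/8·h[5]
  h[1] = 1 + 1/4·h[0] + 1/4·h[1] + 1/8·h[2] + 1/8·h[3] + 1/8·h[5]
  h[2] = 1 + 1/4·h[0] + 1/8·h[1] + 1/8·h[2] + 1/8·h[3] + 1/8·h[5]
  h[3] = 1 + 1/4·h[0] + 1/8·h[1] + 1/4·h[2] + 1/8·h[3] + 1/8·h[5]
  h[5] = 1 + 1/4·h[0] + 1/8·h[1] + 1/8·h[2] + 1/8·h[3] + 1/4·h[5]
Solving the 5×5 linear system over states ≠ 4 gives exactly h = [4096/785, 4608/785, 4032/785, 4536/785, 0, 4608/785] (h[4] = 0 is the target).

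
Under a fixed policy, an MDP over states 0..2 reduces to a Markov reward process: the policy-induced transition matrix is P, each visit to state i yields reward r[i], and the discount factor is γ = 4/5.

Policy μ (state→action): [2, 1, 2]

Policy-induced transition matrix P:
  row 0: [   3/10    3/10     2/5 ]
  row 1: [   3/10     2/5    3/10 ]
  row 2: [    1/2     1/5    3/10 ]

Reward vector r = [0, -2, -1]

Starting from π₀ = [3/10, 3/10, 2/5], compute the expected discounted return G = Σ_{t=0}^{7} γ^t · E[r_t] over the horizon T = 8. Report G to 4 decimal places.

G = -3.9212

t=0: π = [0.3000, 0.3000, 0.4000], E[r] = -1.0000, γ^t·E[r] = -1.000000, running G = -1.000000
t=1: π = [0.3800, 0.2900, 0.3300], E[r] = -0.9100, γ^t·E[r] = -0.728000, running G = -1.728000
t=2: π = [0.3660, 0.2960, 0.3380], E[r] = -0.9300, γ^t·E[r] = -0.595200, running G = -2.323200
t=3: π = [0.3676, 0.2958, 0.3366], E[r] = -0.9282, γ^t·E[r] = -0.475238, running G = -2.798438
t=4: π = [0.3673, 0.2959, 0.3368], E[r] = -0.9286, γ^t·E[r] = -0.380355, running G = -3.178793
t=5: π = [0.3674, 0.2959, 0.3367], E[r] = -0.9286, γ^t·E[r] = -0.304272, running G = -3.483065
t=6: π = [0.3673, 0.2959, 0.3367], E[r] = -0.9286, γ^t·E[r] = -0.243420, running G = -3.726484
t=7: π = [0.3673, 0.2959, 0.3367], E[r] = -0.9286, γ^t·E[r] = -0.194736, running G = -3.921220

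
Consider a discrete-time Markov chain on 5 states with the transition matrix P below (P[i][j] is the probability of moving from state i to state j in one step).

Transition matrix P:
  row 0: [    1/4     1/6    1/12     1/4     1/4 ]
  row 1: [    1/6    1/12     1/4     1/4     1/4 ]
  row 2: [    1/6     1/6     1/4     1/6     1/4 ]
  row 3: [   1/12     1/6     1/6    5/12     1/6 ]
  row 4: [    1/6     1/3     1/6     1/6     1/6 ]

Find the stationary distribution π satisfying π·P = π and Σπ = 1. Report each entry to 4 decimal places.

π = [0.1581, 0.1863, 0.1844, 0.2605, 0.2107]

Balance equations π_j = Σ_i π_i·P[i][j]:
  π_0 = 1/4·π_0 + 1/6·π_1 + 1/6·π_2 + 1/12·π_3 + 1/6·π_4
  π_1 = 1/6·π_0 + 1/12·π_1 + 1/6·π_2 + 1/6·π_3 + 1/3·π_4
  π_2 = 1/12·π_0 + 1/4·π_1 + 1/4·π_2 + 1/6·π_3 + 1/6·π_4
  π_3 = 1/4·π_0 + 1/4·π_1 + 1/6·π_2 + 5/12·π_3 + 1/6·π_4
  normalize: π_0 + π_1 + π_2 + π_3 + π_4 = 1
Solving the linear system gives exactly π = [1338/8461, 1576/8461, 1560/8461, 2204/8461, 1783/8461].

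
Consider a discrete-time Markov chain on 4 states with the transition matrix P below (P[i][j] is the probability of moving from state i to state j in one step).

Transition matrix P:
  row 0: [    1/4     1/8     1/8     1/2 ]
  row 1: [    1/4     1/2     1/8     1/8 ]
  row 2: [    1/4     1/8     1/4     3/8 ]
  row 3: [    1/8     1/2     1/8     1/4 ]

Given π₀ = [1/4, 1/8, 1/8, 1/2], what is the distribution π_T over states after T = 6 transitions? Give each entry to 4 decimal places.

t=0: π = [0.2500, 0.1250, 0.1250, 0.5000]
t=1: π = [0.1875, 0.3594, 0.1406, 0.3125]
t=2: π = [0.2109, 0.3770, 0.1426, 0.2695]
t=3: π = [0.2163, 0.3674, 0.1428, 0.2734]
t=4: π = [0.2158, 0.3653, 0.1429, 0.2760]
t=5: π = [0.2155, 0.3655, 0.1429, 0.2761]
t=6: π = [0.2155, 0.3656, 0.1429, 0.2760]

π = [0.2155, 0.3656, 0.1429, 0.2760]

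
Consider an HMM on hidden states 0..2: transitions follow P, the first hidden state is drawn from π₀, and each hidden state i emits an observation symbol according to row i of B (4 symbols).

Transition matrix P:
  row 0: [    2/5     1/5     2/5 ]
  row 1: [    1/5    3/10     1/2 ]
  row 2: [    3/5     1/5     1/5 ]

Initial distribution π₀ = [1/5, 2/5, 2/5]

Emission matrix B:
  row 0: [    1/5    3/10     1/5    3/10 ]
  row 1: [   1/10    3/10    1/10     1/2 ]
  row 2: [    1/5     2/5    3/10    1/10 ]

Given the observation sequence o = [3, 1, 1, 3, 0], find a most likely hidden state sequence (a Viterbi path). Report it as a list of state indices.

t=0: δ = [6.000e-02, 2.000e-01, 4.000e-02]  (obs o_0=3)
t=1: δ = [1.200e-02, 1.800e-02, 4.000e-02]  ψ = [1, 1, 1]  (obs o_1=1)
t=2: δ = [7.200e-03, 2.400e-03, 3.600e-03]  ψ = [2, 2, 1]  (obs o_2=1)
t=3: δ = [8.640e-04, 7.200e-04, 2.880e-04]  ψ = [0, 0, 0]  (obs o_3=3)
t=4: δ = [6.912e-05, 2.160e-05, 7.200e-05]  ψ = [0, 1, 1]  (obs o_4=0)
backtrack: best end state = 2; path = [1, 2, 0, 1, 2]

path = [1, 2, 0, 1, 2]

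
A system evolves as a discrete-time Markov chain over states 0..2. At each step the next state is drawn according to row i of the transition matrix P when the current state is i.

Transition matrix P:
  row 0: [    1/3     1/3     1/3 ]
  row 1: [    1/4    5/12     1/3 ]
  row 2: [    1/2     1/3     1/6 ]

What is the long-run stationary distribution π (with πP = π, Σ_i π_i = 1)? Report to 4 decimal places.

π = [0.3506, 0.3636, 0.2857]

Balance equations π_j = Σ_i π_i·P[i][j]:
  π_0 = 1/3·π_0 + 1/4·π_1 + 1/2·π_2
  π_1 = 1/3·π_0 + 5/12·π_1 + 1/3·π_2
  normalize: π_0 + π_1 + π_2 = 1
Solving the linear system gives exactly π = [27/77, 4/11, 2/7].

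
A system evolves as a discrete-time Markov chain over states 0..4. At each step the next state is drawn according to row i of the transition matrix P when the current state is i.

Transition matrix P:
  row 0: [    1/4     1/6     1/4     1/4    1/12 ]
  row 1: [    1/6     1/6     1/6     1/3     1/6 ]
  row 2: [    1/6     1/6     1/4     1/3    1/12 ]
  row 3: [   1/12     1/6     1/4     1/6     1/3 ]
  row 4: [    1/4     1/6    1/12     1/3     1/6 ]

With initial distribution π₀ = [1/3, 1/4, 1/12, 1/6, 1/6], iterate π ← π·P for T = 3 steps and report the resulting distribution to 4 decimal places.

t=0: π = [0.3333, 0.2500, 0.0833, 0.1667, 0.1667]
t=1: π = [0.1944, 0.1667, 0.2014, 0.2778, 0.1597]
t=2: π = [0.1730, 0.1667, 0.2095, 0.2708, 0.1800]
t=3: π = [0.1735, 0.1667, 0.2061, 0.2738, 0.1799]

π = [0.1735, 0.1667, 0.2061, 0.2738, 0.1799]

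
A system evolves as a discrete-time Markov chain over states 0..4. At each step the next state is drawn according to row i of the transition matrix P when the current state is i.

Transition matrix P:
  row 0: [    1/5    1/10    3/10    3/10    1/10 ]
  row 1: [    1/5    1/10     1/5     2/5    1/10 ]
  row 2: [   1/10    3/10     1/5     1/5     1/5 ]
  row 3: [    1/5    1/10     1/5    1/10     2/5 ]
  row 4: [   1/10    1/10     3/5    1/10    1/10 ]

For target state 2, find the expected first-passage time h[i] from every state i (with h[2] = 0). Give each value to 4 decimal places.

h = [3.1476, 3.4649, 0.0000, 3.1726, 2.1984]

First-step conditioning: h[2] = 0; for i ≠ 2, h[i] = 1 + Σ_k P[i][k]·h[k].
  h[0] = 1 + 1/5·h[0] + 1/10·h[1] + 3/10·h[3] + 1/10·h[4]
  h[1] = 1 + 1/5·h[0] + 1/10·h[1] + 2/5·h[3] + 1/10·h[4]
  h[3] = 1 + 1/5·h[0] + 1/10·h[1] + 1/10·h[3] + 2/5·h[4]
  h[4] = 1 + 1/10·h[0] + 1/10·h[1] + 1/10·h[3] + 1/10·h[4]
Solving the 4×4 linear system over states ≠ 2 gives exactly h = [12600/4003, 13870/4003, 0, 12700/4003, 8800/4003] (h[2] = 0 is the target).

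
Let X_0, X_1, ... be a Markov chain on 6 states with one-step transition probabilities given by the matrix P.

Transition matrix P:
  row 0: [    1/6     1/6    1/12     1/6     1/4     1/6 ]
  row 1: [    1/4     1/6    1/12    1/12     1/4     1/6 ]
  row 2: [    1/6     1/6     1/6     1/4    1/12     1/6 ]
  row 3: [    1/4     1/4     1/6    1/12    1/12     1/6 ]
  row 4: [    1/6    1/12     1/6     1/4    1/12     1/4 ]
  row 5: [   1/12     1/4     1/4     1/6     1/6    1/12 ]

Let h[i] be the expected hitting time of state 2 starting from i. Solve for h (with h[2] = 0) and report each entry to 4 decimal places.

First-step conditioning: h[2] = 0; for i ≠ 2, h[i] = 1 + Σ_k P[i][k]·h[k].
  h[0] = 1 + 1/6·h[0] + 1/6·h[1] + 1/6·h[3] + 1/4·h[4] + 1/6·h[5]
  h[1] = 1 + 1/4·h[0] + 1/6·h[1] + 1/12·h[3] + 1/4·h[4] + 1/6·h[5]
  h[3] = 1 + 1/4·h[0] + 1/4·h[1] + 1/12·h[3] + 1/12·h[4] + 1/6·h[5]
  h[4] = 1 + 1/6·h[0] + 1/12·h[1] + 1/4·h[3] + 1/12·h[4] + 1/4·h[5]
  h[5] = 1 + 1/12·h[0] + 1/4·h[1] + 1/6·h[3] + 1/6·h[4] + 1/12·h[5]
Solving the 5×5 linear system over states ≠ 2 gives exactly h = [58134/8089, 58440/8089, 0, 54462/8089, 53088/8089, 49602/8089] (h[2] = 0 is the target).

h = [7.1868, 7.2246, 0.0000, 6.7328, 6.5630, 6.1320]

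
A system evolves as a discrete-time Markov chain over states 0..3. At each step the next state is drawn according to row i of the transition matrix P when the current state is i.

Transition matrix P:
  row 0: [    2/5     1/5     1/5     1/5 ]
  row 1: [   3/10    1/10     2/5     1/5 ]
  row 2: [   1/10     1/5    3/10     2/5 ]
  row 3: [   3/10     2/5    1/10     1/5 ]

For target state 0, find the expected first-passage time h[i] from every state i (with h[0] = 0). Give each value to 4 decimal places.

h = [0.0000, 4.1429, 4.8571, 3.9286]

First-step conditioning: h[0] = 0; for i ≠ 0, h[i] = 1 + Σ_k P[i][k]·h[k].
  h[1] = 1 + 1/10·h[1] + 2/5·h[2] + 1/5·h[3]
  h[2] = 1 + 1/5·h[1] + 3/10·h[2] + 2/5·h[3]
  h[3] = 1 + 2/5·h[1] + 1/10·h[2] + 1/5·h[3]
Solving the 3×3 linear system over states ≠ 0 gives exactly h = [0, 29/7, 34/7, 55/14] (h[0] = 0 is the target).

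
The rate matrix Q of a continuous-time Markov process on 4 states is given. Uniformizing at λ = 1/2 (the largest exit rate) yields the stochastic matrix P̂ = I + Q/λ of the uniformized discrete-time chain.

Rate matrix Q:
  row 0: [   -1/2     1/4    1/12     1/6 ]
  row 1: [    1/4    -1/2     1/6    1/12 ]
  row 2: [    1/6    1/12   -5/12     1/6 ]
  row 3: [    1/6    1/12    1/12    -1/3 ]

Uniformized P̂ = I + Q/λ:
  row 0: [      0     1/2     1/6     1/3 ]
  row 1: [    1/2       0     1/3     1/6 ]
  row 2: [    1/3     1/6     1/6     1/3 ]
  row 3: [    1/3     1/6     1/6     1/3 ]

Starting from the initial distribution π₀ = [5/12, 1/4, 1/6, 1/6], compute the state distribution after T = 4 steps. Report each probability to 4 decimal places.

t=0: π = [0.4167, 0.2500, 0.1667, 0.1667]
t=1: π = [0.2361, 0.2639, 0.2083, 0.2917]
t=2: π = [0.2986, 0.2014, 0.2106, 0.2894]
t=3: π = [0.2674, 0.2326, 0.2002, 0.2998]
t=4: π = [0.2830, 0.2170, 0.2054, 0.2946]

π = [0.2830, 0.2170, 0.2054, 0.2946]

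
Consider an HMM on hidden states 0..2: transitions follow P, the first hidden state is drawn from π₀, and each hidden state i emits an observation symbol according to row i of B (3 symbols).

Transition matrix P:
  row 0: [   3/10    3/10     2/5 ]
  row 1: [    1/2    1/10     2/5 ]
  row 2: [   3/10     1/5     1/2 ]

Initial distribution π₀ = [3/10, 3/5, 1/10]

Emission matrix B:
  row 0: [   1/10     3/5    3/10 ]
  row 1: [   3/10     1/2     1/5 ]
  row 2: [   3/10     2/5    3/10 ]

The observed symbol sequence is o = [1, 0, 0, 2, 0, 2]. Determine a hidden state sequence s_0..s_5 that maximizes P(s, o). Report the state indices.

path = [1, 2, 2, 2, 2, 2]

t=0: δ = [1.800e-01, 3.000e-01, 4.000e-02]  (obs o_0=1)
t=1: δ = [1.500e-02, 1.620e-02, 3.600e-02]  ψ = [1, 0, 1]  (obs o_1=0)
t=2: δ = [1.080e-03, 2.160e-03, 5.400e-03]  ψ = [2, 2, 2]  (obs o_2=0)
t=3: δ = [4.860e-04, 2.160e-04, 8.100e-04]  ψ = [2, 2, 2]  (obs o_3=2)
t=4: δ = [2.430e-05, 4.860e-05, 1.215e-04]  ψ = [2, 2, 2]  (obs o_4=0)
t=5: δ = [1.093e-05, 4.860e-06, 1.822e-05]  ψ = [2, 2, 2]  (obs o_5=2)
backtrack: best end state = 2; path = [1, 2, 2, 2, 2, 2]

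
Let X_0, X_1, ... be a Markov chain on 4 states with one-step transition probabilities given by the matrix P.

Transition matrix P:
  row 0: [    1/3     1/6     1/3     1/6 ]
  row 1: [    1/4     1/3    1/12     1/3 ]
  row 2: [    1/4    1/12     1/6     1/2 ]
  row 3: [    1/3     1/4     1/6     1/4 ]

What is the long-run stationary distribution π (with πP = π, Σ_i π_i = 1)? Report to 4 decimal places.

Balance equations π_j = Σ_i π_i·P[i][j]:
  π_0 = 1/3·π_0 + 1/4·π_1 + 1/4·π_2 + 1/3·π_3
  π_1 = 1/6·π_0 + 1/3·π_1 + 1/12·π_2 + 1/4·π_3
  π_2 = 1/3·π_0 + 1/12·π_1 + 1/6·π_2 + 1/6·π_3
  normalize: π_0 + π_1 + π_2 + π_3 = 1
Solving the linear system gives exactly π = [469/1567, 328/1567, 312/1567, 458/1567].

π = [0.2993, 0.2093, 0.1991, 0.2923]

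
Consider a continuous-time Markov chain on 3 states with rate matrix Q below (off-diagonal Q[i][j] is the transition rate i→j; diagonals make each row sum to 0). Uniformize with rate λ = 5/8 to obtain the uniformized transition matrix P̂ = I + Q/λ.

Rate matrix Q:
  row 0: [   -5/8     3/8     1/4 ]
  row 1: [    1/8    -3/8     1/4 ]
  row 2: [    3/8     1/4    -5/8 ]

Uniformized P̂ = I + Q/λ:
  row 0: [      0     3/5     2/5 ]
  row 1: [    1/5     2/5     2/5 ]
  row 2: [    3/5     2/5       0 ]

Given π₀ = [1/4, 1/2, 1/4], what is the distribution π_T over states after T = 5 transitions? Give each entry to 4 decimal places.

π = [0.2612, 0.4527, 0.2861]

t=0: π = [0.2500, 0.5000, 0.2500]
t=1: π = [0.2500, 0.4500, 0.3000]
t=2: π = [0.2700, 0.4500, 0.2800]
t=3: π = [0.2580, 0.4540, 0.2880]
t=4: π = [0.2636, 0.4516, 0.2848]
t=5: π = [0.2612, 0.4527, 0.2861]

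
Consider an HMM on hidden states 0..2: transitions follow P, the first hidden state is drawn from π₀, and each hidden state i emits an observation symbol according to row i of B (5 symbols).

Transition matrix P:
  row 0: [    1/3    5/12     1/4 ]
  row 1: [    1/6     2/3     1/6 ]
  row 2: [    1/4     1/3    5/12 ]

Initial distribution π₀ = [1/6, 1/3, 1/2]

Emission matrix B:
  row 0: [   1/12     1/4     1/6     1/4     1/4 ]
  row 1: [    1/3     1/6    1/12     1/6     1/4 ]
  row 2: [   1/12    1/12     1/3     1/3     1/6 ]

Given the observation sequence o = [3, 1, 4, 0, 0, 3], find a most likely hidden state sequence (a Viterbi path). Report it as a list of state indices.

path = [2, 1, 1, 1, 1, 1]

t=0: δ = [4.167e-02, 5.556e-02, 1.667e-01]  (obs o_0=3)
t=1: δ = [1.042e-02, 9.259e-03, 5.787e-03]  ψ = [2, 2, 2]  (obs o_1=1)
t=2: δ = [8.681e-04, 1.543e-03, 4.340e-04]  ψ = [0, 1, 0]  (obs o_2=4)
t=3: δ = [2.411e-05, 3.429e-04, 2.143e-05]  ψ = [0, 1, 1]  (obs o_3=0)
t=4: δ = [4.763e-06, 7.621e-05, 4.763e-06]  ψ = [1, 1, 1]  (obs o_4=0)
t=5: δ = [3.175e-06, 8.468e-06, 4.234e-06]  ψ = [1, 1, 1]  (obs o_5=3)
backtrack: best end state = 1; path = [2, 1, 1, 1, 1, 1]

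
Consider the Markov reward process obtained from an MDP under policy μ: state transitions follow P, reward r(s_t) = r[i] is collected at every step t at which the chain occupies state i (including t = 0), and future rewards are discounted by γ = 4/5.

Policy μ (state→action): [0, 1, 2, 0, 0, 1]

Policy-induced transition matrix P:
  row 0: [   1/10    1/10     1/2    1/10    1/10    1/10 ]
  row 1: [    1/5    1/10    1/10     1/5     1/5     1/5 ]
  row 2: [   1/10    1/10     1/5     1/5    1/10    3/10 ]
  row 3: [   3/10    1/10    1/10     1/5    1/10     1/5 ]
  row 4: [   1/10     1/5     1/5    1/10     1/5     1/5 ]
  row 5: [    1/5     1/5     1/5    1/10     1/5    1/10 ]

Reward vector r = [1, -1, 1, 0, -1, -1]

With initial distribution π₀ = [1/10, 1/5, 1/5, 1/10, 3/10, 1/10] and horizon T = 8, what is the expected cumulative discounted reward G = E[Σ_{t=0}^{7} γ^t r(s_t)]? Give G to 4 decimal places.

G = -0.6243

t=0: π = [0.1000, 0.2000, 0.2000, 0.1000, 0.3000, 0.1000], E[r] = -0.3000, γ^t·E[r] = -0.300000, running G = -0.300000
t=1: π = [0.1500, 0.1400, 0.2000, 0.1500, 0.1600, 0.2000], E[r] = -0.1500, γ^t·E[r] = -0.120000, running G = -0.420000
t=2: π = [0.1640, 0.1360, 0.2160, 0.1490, 0.1500, 0.1850], E[r] = -0.0910, γ^t·E[r] = -0.058240, running G = -0.478240
t=3: π = [0.1619, 0.1335, 0.2207, 0.1501, 0.1471, 0.1867], E[r] = -0.0847, γ^t·E[r] = -0.043366, running G = -0.521606
t=4: π = [0.1620, 0.1334, 0.2202, 0.1504, 0.1467, 0.1872], E[r] = -0.0851, γ^t·E[r] = -0.034845, running G = -0.556451
t=5: π = [0.1621, 0.1334, 0.2202, 0.1504, 0.1467, 0.1871], E[r] = -0.0848, γ^t·E[r] = -0.027802, running G = -0.584253
t=6: π = [0.1621, 0.1334, 0.2203, 0.1504, 0.1467, 0.1871], E[r] = -0.0848, γ^t·E[r] = -0.022233, running G = -0.606486
t=7: π = [0.1621, 0.1334, 0.2203, 0.1504, 0.1467, 0.1871], E[r] = -0.0848, γ^t·E[r] = -0.017787, running G = -0.624273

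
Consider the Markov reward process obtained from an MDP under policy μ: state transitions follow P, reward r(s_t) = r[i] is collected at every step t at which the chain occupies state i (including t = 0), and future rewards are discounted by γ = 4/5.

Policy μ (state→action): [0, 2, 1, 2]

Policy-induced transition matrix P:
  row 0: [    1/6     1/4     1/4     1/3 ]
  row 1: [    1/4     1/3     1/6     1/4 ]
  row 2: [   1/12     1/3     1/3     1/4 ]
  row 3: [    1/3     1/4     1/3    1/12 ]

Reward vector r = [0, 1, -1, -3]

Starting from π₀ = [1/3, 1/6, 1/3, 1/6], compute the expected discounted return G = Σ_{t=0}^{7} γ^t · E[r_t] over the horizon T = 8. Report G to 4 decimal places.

G = -2.7984

t=0: π = [0.3333, 0.1667, 0.3333, 0.1667], E[r] = -0.6667, γ^t·E[r] = -0.666667, running G = -0.666667
t=1: π = [0.1806, 0.2917, 0.2778, 0.2500], E[r] = -0.7361, γ^t·E[r] = -0.588889, running G = -1.255556
t=2: π = [0.2095, 0.2975, 0.2697, 0.2234], E[r] = -0.6424, γ^t·E[r] = -0.411111, running G = -1.666667
t=3: π = [0.2062, 0.2973, 0.2663, 0.2302], E[r] = -0.6597, γ^t·E[r] = -0.337778, running G = -2.004444
t=4: π = [0.2076, 0.2970, 0.2666, 0.2288], E[r] = -0.6561, γ^t·E[r] = -0.268731, running G = -2.273175
t=5: π = [0.2073, 0.2970, 0.2665, 0.2292], E[r] = -0.6571, γ^t·E[r] = -0.215309, running G = -2.488485
t=6: π = [0.2074, 0.2970, 0.2666, 0.2291], E[r] = -0.6569, γ^t·E[r] = -0.172190, running G = -2.660675
t=7: π = [0.2074, 0.2970, 0.2666, 0.2291], E[r] = -0.6569, γ^t·E[r] = -0.137763, running G = -2.798438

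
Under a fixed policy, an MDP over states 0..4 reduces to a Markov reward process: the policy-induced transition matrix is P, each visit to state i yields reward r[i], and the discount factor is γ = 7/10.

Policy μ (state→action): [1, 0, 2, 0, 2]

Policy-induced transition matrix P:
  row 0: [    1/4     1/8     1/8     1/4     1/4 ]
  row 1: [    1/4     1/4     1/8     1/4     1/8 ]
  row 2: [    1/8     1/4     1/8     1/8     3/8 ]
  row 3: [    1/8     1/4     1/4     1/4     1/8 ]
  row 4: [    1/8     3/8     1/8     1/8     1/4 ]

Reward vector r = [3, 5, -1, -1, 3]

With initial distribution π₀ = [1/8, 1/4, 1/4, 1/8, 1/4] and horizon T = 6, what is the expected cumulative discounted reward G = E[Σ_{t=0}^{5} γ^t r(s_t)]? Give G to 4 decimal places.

t=0: π = [0.1250, 0.2500, 0.2500, 0.1250, 0.2500], E[r] = 2.0000, γ^t·E[r] = 2.000000, running G = 2.000000
t=1: π = [0.1719, 0.2656, 0.1406, 0.1875, 0.2344], E[r] = 2.2188, γ^t·E[r] = 1.553125, running G = 3.553125
t=2: π = [0.1797, 0.2578, 0.1484, 0.2031, 0.2109], E[r] = 2.1094, γ^t·E[r] = 1.033594, running G = 4.586719
t=3: π = [0.1797, 0.2539, 0.1504, 0.2051, 0.2109], E[r] = 2.0859, γ^t·E[r] = 0.715477, running G = 5.302195
t=4: π = [0.1792, 0.2539, 0.1506, 0.2048, 0.2114], E[r] = 2.0859, γ^t·E[r] = 0.500834, running G = 5.803029
t=5: π = [0.1791, 0.2540, 0.1506, 0.2047, 0.2115], E[r] = 2.0867, γ^t·E[r] = 0.350707, running G = 6.153736

G = 6.1537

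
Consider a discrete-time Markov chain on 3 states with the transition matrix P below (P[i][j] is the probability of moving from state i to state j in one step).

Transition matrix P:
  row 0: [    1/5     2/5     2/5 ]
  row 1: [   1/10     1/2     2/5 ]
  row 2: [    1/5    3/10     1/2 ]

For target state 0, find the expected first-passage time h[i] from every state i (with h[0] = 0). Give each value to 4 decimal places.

h = [0.0000, 6.9231, 6.1538]

First-step conditioning: h[0] = 0; for i ≠ 0, h[i] = 1 + Σ_k P[i][k]·h[k].
  h[1] = 1 + 1/2·h[1] + 2/5·h[2]
  h[2] = 1 + 3/10·h[1] + 1/2·h[2]
Solving the 2×2 linear system over states ≠ 0 gives exactly h = [0, 90/13, 80/13] (h[0] = 0 is the target).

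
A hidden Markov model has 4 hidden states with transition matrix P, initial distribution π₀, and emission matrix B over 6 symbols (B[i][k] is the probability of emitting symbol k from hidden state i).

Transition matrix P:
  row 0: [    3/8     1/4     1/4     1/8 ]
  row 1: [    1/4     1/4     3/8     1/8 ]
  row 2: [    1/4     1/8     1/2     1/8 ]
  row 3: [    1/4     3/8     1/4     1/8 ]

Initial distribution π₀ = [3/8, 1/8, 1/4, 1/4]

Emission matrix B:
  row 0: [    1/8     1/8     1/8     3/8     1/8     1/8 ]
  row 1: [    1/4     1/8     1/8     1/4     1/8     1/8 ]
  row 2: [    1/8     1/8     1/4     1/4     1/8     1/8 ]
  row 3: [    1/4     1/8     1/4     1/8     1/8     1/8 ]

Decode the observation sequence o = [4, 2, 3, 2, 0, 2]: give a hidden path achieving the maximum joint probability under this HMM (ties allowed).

t=0: δ = [4.688e-02, 1.562e-02, 3.125e-02, 3.125e-02]  (obs o_0=4)
t=1: δ = [2.197e-03, 1.465e-03, 3.906e-03, 1.465e-03]  ψ = [0, 0, 2, 0]  (obs o_1=2)
t=2: δ = [3.662e-04, 1.373e-04, 4.883e-04, 6.104e-05]  ψ = [2, 0, 2, 2]  (obs o_2=3)
t=3: δ = [1.717e-05, 1.144e-05, 6.104e-05, 1.526e-05]  ψ = [0, 0, 2, 2]  (obs o_3=2)
t=4: δ = [1.907e-06, 1.907e-06, 3.815e-06, 1.907e-06]  ψ = [2, 2, 2, 2]  (obs o_4=0)
t=5: δ = [1.192e-07, 8.941e-08, 4.768e-07, 1.192e-07]  ψ = [2, 3, 2, 2]  (obs o_5=2)
backtrack: best end state = 2; path = [2, 2, 2, 2, 2, 2]

path = [2, 2, 2, 2, 2, 2]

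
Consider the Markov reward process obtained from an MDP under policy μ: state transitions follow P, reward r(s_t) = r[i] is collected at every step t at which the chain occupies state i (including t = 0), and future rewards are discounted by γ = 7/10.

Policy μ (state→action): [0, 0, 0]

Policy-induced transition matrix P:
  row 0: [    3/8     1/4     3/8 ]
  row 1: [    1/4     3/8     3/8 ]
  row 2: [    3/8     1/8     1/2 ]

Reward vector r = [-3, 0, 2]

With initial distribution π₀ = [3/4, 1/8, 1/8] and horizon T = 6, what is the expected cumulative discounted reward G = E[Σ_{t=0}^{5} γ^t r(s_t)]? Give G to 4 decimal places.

t=0: π = [0.7500, 0.1250, 0.1250], E[r] = -2.0000, γ^t·E[r] = -2.000000, running G = -2.000000
t=1: π = [0.3594, 0.2500, 0.3906], E[r] = -0.2969, γ^t·E[r] = -0.207813, running G = -2.207813
t=2: π = [0.3438, 0.2324, 0.4238], E[r] = -0.1836, γ^t·E[r] = -0.089961, running G = -2.297773
t=3: π = [0.3459, 0.2261, 0.4280], E[r] = -0.1819, γ^t·E[r] = -0.062386, running G = -2.360160
t=4: π = [0.3467, 0.2248, 0.4285], E[r] = -0.1832, γ^t·E[r] = -0.043993, running G = -2.404153
t=5: π = [0.3469, 0.2245, 0.4286], E[r] = -0.1836, γ^t·E[r] = -0.030856, running G = -2.435009

G = -2.4350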